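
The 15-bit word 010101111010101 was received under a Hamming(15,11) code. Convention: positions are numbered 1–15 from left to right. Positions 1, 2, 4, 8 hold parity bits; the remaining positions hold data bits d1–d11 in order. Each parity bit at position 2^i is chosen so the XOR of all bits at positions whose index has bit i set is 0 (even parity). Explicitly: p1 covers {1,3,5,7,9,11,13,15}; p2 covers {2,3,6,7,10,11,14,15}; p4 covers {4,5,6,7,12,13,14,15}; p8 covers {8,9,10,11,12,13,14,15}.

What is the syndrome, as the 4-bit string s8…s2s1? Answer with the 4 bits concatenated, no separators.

s1 (pos 1,3,5,7,9,11,13,15): 0⊕0⊕0⊕1⊕1⊕1⊕1⊕1 = 1
s2 (pos 2,3,6,7,10,11,14,15): 1⊕0⊕1⊕1⊕0⊕1⊕0⊕1 = 1
s4 (pos 4,5,6,7,12,13,14,15): 1⊕0⊕1⊕1⊕0⊕1⊕0⊕1 = 1
s8 (pos 8,9,10,11,12,13,14,15): 1⊕1⊕0⊕1⊕0⊕1⊕0⊕1 = 1
Syndrome s8…s1 = 1111 → error at position 15.

1111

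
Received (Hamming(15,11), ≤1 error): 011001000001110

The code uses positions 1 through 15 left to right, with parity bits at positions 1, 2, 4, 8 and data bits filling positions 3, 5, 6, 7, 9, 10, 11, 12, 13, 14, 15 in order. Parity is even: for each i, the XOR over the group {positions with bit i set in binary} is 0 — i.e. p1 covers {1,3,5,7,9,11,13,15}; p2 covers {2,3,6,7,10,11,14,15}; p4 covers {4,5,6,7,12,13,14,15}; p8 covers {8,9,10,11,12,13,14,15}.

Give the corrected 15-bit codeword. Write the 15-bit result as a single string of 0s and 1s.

s1 (pos 1,3,5,7,9,11,13,15): 0⊕1⊕0⊕0⊕0⊕0⊕1⊕0 = 0
s2 (pos 2,3,6,7,10,11,14,15): 1⊕1⊕1⊕0⊕0⊕0⊕1⊕0 = 0
s4 (pos 4,5,6,7,12,13,14,15): 0⊕0⊕1⊕0⊕1⊕1⊕1⊕0 = 0
s8 (pos 8,9,10,11,12,13,14,15): 0⊕0⊕0⊕0⊕1⊕1⊕1⊕0 = 1
Syndrome s8…s1 = 1000 → error at position 8.
Flip position 8: 011001000001110 → 011001010001110

011001010001110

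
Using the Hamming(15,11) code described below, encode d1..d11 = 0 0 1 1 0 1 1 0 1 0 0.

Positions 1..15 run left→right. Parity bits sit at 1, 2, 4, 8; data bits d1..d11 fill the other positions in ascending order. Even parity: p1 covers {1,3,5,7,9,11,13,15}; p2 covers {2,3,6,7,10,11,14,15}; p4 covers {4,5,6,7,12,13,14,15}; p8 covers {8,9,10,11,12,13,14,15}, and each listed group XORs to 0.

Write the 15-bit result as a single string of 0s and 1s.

100101110110100

Place data at non-parity positions: p1 p2 0 p4 0 1 1 p8 0 1 1 0 1 0 0
p1 (pos 1,3,5,7,9,11,13,15): XOR of data positions = 0⊕0⊕1⊕0⊕1⊕1⊕0 = 1
p2 (pos 2,3,6,7,10,11,14,15): XOR of data positions = 0⊕1⊕1⊕1⊕1⊕0⊕0 = 0
p4 (pos 4,5,6,7,12,13,14,15): XOR of data positions = 0⊕1⊕1⊕0⊕1⊕0⊕0 = 1
p8 (pos 8,9,10,11,12,13,14,15): XOR of data positions = 0⊕1⊕1⊕0⊕1⊕0⊕0 = 1
Codeword: 100101110110100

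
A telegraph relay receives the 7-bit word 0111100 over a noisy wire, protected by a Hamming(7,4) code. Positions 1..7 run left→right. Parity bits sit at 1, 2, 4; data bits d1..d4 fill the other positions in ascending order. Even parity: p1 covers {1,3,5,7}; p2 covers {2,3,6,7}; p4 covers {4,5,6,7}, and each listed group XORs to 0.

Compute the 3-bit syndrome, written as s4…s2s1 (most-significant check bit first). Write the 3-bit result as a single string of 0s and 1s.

000

s1 (pos 1,3,5,7): 0⊕1⊕1⊕0 = 0
s2 (pos 2,3,6,7): 1⊕1⊕0⊕0 = 0
s4 (pos 4,5,6,7): 1⊕1⊕0⊕0 = 0
Syndrome s4…s1 = 000 → no error.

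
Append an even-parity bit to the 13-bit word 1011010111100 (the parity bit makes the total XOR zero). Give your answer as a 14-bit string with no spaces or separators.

XOR of the 13 data bits: 1⊕0⊕1⊕1⊕0⊕1⊕0⊕1⊕1⊕1⊕1⊕0⊕0 = 0
Parity bit = 0 (so all 14 bits XOR to 0).

10110101111000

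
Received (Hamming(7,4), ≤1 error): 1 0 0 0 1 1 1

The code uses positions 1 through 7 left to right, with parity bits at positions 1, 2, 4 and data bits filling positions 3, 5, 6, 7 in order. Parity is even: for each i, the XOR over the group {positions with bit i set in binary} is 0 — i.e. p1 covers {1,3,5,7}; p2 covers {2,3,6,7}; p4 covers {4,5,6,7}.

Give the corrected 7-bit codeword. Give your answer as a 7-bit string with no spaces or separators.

1000011

s1 (pos 1,3,5,7): 1⊕0⊕1⊕1 = 1
s2 (pos 2,3,6,7): 0⊕0⊕1⊕1 = 0
s4 (pos 4,5,6,7): 0⊕1⊕1⊕1 = 1
Syndrome s4…s1 = 101 → error at position 5.
Flip position 5: 1000111 → 1000011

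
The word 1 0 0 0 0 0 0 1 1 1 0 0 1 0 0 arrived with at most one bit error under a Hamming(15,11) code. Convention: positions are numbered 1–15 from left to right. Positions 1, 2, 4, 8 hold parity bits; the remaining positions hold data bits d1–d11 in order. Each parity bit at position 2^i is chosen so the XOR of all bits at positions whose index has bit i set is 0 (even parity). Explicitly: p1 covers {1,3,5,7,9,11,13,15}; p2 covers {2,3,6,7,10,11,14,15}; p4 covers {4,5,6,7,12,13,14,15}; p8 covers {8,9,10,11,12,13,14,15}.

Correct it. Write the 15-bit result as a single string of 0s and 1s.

100000111100100

s1 (pos 1,3,5,7,9,11,13,15): 1⊕0⊕0⊕0⊕1⊕0⊕1⊕0 = 1
s2 (pos 2,3,6,7,10,11,14,15): 0⊕0⊕0⊕0⊕1⊕0⊕0⊕0 = 1
s4 (pos 4,5,6,7,12,13,14,15): 0⊕0⊕0⊕0⊕0⊕1⊕0⊕0 = 1
s8 (pos 8,9,10,11,12,13,14,15): 1⊕1⊕1⊕0⊕0⊕1⊕0⊕0 = 0
Syndrome s8…s1 = 0111 → error at position 7.
Flip position 7: 100000011100100 → 100000111100100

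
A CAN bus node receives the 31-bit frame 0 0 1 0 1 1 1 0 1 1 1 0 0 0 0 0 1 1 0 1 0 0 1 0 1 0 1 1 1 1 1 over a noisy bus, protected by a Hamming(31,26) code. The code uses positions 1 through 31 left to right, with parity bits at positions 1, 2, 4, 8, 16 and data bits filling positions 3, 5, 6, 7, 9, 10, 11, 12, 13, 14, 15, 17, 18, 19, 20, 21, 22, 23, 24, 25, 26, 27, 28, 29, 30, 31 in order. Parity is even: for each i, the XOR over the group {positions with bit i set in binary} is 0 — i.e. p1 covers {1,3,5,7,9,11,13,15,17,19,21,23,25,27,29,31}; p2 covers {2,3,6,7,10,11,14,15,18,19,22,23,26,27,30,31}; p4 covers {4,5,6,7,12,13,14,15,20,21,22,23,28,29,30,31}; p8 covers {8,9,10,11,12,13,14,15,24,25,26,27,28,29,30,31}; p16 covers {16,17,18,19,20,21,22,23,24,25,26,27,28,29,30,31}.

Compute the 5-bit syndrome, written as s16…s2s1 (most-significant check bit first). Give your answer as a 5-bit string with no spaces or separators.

01101

s1 (pos 1,3,5,7,9,11,13,15,17,19,21,23,25,27,29,31): 0⊕1⊕1⊕1⊕1⊕1⊕0⊕0⊕1⊕0⊕0⊕1⊕1⊕1⊕1⊕1 = 1
s2 (pos 2,3,6,7,10,11,14,15,18,19,22,23,26,27,30,31): 0⊕1⊕1⊕1⊕1⊕1⊕0⊕0⊕1⊕0⊕0⊕1⊕0⊕1⊕1⊕1 = 0
s4 (pos 4,5,6,7,12,13,14,15,20,21,22,23,28,29,30,31): 0⊕1⊕1⊕1⊕0⊕0⊕0⊕0⊕1⊕0⊕0⊕1⊕1⊕1⊕1⊕1 = 1
s8 (pos 8,9,10,11,12,13,14,15,24,25,26,27,28,29,30,31): 0⊕1⊕1⊕1⊕0⊕0⊕0⊕0⊕0⊕1⊕0⊕1⊕1⊕1⊕1⊕1 = 1
s16 (pos 16,17,18,19,20,21,22,23,24,25,26,27,28,29,30,31): 0⊕1⊕1⊕0⊕1⊕0⊕0⊕1⊕0⊕1⊕0⊕1⊕1⊕1⊕1⊕1 = 0
Syndrome s16…s1 = 01101 → error at position 13.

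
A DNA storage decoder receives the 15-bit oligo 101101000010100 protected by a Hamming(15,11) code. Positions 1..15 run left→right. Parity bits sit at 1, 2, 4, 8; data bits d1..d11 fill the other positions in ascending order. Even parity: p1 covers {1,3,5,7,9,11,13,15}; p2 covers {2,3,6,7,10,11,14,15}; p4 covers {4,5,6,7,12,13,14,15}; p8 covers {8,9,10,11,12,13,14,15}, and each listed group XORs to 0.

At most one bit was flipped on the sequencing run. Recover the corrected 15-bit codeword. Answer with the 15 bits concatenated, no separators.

101100000010100

s1 (pos 1,3,5,7,9,11,13,15): 1⊕1⊕0⊕0⊕0⊕1⊕1⊕0 = 0
s2 (pos 2,3,6,7,10,11,14,15): 0⊕1⊕1⊕0⊕0⊕1⊕0⊕0 = 1
s4 (pos 4,5,6,7,12,13,14,15): 1⊕0⊕1⊕0⊕0⊕1⊕0⊕0 = 1
s8 (pos 8,9,10,11,12,13,14,15): 0⊕0⊕0⊕1⊕0⊕1⊕0⊕0 = 0
Syndrome s8…s1 = 0110 → error at position 6.
Flip position 6: 101101000010100 → 101100000010100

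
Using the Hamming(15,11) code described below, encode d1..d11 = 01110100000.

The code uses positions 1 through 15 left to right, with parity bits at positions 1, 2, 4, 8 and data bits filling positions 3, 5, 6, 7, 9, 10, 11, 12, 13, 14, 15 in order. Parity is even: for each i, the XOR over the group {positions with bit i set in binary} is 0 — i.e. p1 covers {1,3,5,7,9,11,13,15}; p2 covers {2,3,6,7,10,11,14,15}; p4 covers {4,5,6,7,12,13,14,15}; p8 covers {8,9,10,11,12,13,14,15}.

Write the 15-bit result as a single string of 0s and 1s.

010111110100000

Place data at non-parity positions: p1 p2 0 p4 1 1 1 p8 0 1 0 0 0 0 0
p1 (pos 1,3,5,7,9,11,13,15): XOR of data positions = 0⊕1⊕1⊕0⊕0⊕0⊕0 = 0
p2 (pos 2,3,6,7,10,11,14,15): XOR of data positions = 0⊕1⊕1⊕1⊕0⊕0⊕0 = 1
p4 (pos 4,5,6,7,12,13,14,15): XOR of data positions = 1⊕1⊕1⊕0⊕0⊕0⊕0 = 1
p8 (pos 8,9,10,11,12,13,14,15): XOR of data positions = 0⊕1⊕0⊕0⊕0⊕0⊕0 = 1
Codeword: 010111110100000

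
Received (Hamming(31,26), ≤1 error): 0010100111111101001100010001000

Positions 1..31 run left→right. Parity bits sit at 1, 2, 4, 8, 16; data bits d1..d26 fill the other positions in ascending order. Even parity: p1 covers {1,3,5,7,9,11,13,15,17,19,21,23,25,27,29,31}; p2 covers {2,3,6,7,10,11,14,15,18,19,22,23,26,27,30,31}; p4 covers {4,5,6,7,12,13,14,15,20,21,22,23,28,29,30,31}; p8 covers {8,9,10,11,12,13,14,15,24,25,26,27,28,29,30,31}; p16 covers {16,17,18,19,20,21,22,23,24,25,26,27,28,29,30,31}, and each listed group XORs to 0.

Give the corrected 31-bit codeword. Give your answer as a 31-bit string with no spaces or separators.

0010100111111101001100010101000

s1 (pos 1,3,5,7,9,11,13,15,17,19,21,23,25,27,29,31): 0⊕1⊕1⊕0⊕1⊕1⊕1⊕0⊕0⊕1⊕0⊕0⊕0⊕0⊕0⊕0 = 0
s2 (pos 2,3,6,7,10,11,14,15,18,19,22,23,26,27,30,31): 0⊕1⊕0⊕0⊕1⊕1⊕1⊕0⊕0⊕1⊕0⊕0⊕0⊕0⊕0⊕0 = 1
s4 (pos 4,5,6,7,12,13,14,15,20,21,22,23,28,29,30,31): 0⊕1⊕0⊕0⊕1⊕1⊕1⊕0⊕1⊕0⊕0⊕0⊕1⊕0⊕0⊕0 = 0
s8 (pos 8,9,10,11,12,13,14,15,24,25,26,27,28,29,30,31): 1⊕1⊕1⊕1⊕1⊕1⊕1⊕0⊕1⊕0⊕0⊕0⊕1⊕0⊕0⊕0 = 1
s16 (pos 16,17,18,19,20,21,22,23,24,25,26,27,28,29,30,31): 1⊕0⊕0⊕1⊕1⊕0⊕0⊕0⊕1⊕0⊕0⊕0⊕1⊕0⊕0⊕0 = 1
Syndrome s16…s1 = 11010 → error at position 26.
Flip position 26: 0010100111111101001100010001000 → 0010100111111101001100010101000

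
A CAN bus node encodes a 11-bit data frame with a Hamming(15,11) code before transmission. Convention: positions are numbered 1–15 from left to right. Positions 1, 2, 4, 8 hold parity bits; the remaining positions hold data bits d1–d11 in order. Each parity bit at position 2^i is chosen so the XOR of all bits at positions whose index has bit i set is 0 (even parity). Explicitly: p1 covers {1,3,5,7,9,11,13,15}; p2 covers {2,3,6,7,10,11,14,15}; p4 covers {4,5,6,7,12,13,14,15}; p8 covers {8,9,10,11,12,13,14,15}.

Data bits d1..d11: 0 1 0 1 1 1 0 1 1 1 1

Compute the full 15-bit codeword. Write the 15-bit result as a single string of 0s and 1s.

Place data at non-parity positions: p1 p2 0 p4 1 0 1 p8 1 1 0 1 1 1 1
p1 (pos 1,3,5,7,9,11,13,15): XOR of data positions = 0⊕1⊕1⊕1⊕0⊕1⊕1 = 1
p2 (pos 2,3,6,7,10,11,14,15): XOR of data positions = 0⊕0⊕1⊕1⊕0⊕1⊕1 = 0
p4 (pos 4,5,6,7,12,13,14,15): XOR of data positions = 1⊕0⊕1⊕1⊕1⊕1⊕1 = 0
p8 (pos 8,9,10,11,12,13,14,15): XOR of data positions = 1⊕1⊕0⊕1⊕1⊕1⊕1 = 0
Codeword: 100010101101111

100010101101111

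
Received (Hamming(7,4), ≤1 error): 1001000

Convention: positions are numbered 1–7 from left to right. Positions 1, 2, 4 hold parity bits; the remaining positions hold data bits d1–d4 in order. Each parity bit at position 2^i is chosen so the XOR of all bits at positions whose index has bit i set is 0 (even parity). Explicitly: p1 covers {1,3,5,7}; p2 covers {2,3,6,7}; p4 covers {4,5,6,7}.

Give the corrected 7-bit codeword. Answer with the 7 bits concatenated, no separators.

1001100

s1 (pos 1,3,5,7): 1⊕0⊕0⊕0 = 1
s2 (pos 2,3,6,7): 0⊕0⊕0⊕0 = 0
s4 (pos 4,5,6,7): 1⊕0⊕0⊕0 = 1
Syndrome s4…s1 = 101 → error at position 5.
Flip position 5: 1001000 → 1001100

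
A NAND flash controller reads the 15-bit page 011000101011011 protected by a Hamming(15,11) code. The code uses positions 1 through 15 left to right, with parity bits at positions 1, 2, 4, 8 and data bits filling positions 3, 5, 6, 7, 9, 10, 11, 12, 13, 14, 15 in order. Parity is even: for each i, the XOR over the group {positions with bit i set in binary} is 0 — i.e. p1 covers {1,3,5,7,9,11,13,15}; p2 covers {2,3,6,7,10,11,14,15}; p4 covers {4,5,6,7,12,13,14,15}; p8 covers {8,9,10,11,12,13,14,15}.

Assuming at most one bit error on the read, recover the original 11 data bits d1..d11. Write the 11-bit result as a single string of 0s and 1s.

s1 (pos 1,3,5,7,9,11,13,15): 0⊕1⊕0⊕1⊕1⊕1⊕0⊕1 = 1
s2 (pos 2,3,6,7,10,11,14,15): 1⊕1⊕0⊕1⊕0⊕1⊕1⊕1 = 0
s4 (pos 4,5,6,7,12,13,14,15): 0⊕0⊕0⊕1⊕1⊕0⊕1⊕1 = 0
s8 (pos 8,9,10,11,12,13,14,15): 0⊕1⊕0⊕1⊕1⊕0⊕1⊕1 = 1
Syndrome s8…s1 = 1001 → error at position 9.
Flip position 9: 011000101011011 → 011000100011011
Read data bits from positions 3,5,6,7,9,10,11,12,13,14,15: 10010011011

10010011011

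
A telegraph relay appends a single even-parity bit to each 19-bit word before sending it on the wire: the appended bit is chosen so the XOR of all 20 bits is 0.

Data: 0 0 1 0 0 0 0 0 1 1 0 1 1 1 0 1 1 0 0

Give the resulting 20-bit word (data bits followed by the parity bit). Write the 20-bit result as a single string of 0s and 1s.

XOR of the 19 data bits: 0⊕0⊕1⊕0⊕0⊕0⊕0⊕0⊕1⊕1⊕0⊕1⊕1⊕1⊕0⊕1⊕1⊕0⊕0 = 0
Parity bit = 0 (so all 20 bits XOR to 0).

00100000110111011000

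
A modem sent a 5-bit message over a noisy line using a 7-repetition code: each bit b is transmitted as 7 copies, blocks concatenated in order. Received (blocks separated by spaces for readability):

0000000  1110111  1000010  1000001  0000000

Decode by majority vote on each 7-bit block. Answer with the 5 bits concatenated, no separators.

Block 1 (0000000): 0 ones → 0
Block 2 (1110111): 6 ones → 1
Block 3 (1000010): 2 ones → 0
Block 4 (1000001): 2 ones → 0
Block 5 (0000000): 0 ones → 0

01000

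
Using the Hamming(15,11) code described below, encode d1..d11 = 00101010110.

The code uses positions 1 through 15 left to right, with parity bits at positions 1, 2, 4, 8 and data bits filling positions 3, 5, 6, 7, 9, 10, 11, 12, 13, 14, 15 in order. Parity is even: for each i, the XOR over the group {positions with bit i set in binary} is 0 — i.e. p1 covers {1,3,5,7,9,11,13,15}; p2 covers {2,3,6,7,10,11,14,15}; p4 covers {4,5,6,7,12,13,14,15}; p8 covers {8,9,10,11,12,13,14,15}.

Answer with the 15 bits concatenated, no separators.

110101001010110

Place data at non-parity positions: p1 p2 0 p4 0 1 0 p8 1 0 1 0 1 1 0
p1 (pos 1,3,5,7,9,11,13,15): XOR of data positions = 0⊕0⊕0⊕1⊕1⊕1⊕0 = 1
p2 (pos 2,3,6,7,10,11,14,15): XOR of data positions = 0⊕1⊕0⊕0⊕1⊕1⊕0 = 1
p4 (pos 4,5,6,7,12,13,14,15): XOR of data positions = 0⊕1⊕0⊕0⊕1⊕1⊕0 = 1
p8 (pos 8,9,10,11,12,13,14,15): XOR of data positions = 1⊕0⊕1⊕0⊕1⊕1⊕0 = 0
Codeword: 110101001010110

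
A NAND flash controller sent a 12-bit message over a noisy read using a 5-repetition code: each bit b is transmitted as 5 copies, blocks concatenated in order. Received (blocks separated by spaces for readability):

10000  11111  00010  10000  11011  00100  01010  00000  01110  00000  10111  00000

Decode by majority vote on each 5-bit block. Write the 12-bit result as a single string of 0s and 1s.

010010001010

Block 1 (10000): 1 one → 0
Block 2 (11111): 5 ones → 1
Block 3 (00010): 1 one → 0
Block 4 (10000): 1 one → 0
Block 5 (11011): 4 ones → 1
Block 6 (00100): 1 one → 0
Block 7 (01010): 2 ones → 0
Block 8 (00000): 0 ones → 0
Block 9 (01110): 3 ones → 1
Block 10 (00000): 0 ones → 0
Block 11 (10111): 4 ones → 1
Block 12 (00000): 0 ones → 0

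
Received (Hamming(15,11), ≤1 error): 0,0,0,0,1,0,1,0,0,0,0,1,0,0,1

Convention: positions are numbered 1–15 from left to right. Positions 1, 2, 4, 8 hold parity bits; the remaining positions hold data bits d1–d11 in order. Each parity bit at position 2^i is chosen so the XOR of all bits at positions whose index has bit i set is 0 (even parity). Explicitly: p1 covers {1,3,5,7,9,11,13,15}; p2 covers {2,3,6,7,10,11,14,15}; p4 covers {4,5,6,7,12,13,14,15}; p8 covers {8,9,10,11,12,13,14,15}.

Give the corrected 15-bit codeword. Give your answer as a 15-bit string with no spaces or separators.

100010100001001

s1 (pos 1,3,5,7,9,11,13,15): 0⊕0⊕1⊕1⊕0⊕0⊕0⊕1 = 1
s2 (pos 2,3,6,7,10,11,14,15): 0⊕0⊕0⊕1⊕0⊕0⊕0⊕1 = 0
s4 (pos 4,5,6,7,12,13,14,15): 0⊕1⊕0⊕1⊕1⊕0⊕0⊕1 = 0
s8 (pos 8,9,10,11,12,13,14,15): 0⊕0⊕0⊕0⊕1⊕0⊕0⊕1 = 0
Syndrome s8…s1 = 0001 → error at position 1.
Flip position 1: 000010100001001 → 100010100001001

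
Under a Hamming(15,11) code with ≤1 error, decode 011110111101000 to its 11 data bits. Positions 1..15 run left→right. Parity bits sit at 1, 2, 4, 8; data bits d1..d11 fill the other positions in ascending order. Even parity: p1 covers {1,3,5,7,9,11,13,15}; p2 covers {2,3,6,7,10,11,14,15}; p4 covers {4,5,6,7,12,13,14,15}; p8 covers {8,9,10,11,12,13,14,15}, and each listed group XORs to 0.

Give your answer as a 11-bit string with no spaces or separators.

11011101000

s1 (pos 1,3,5,7,9,11,13,15): 0⊕1⊕1⊕1⊕1⊕0⊕0⊕0 = 0
s2 (pos 2,3,6,7,10,11,14,15): 1⊕1⊕0⊕1⊕1⊕0⊕0⊕0 = 0
s4 (pos 4,5,6,7,12,13,14,15): 1⊕1⊕0⊕1⊕1⊕0⊕0⊕0 = 0
s8 (pos 8,9,10,11,12,13,14,15): 1⊕1⊕1⊕0⊕1⊕0⊕0⊕0 = 0
Syndrome s8…s1 = 0000 → no error.
Read data bits from positions 3,5,6,7,9,10,11,12,13,14,15: 11011101000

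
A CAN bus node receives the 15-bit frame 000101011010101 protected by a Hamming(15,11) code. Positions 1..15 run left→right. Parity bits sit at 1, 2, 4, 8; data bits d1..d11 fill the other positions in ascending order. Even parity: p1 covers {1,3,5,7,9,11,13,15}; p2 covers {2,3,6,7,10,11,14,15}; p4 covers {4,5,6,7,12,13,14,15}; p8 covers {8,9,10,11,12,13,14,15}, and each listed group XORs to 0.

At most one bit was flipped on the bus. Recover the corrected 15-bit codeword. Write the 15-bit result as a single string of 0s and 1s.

s1 (pos 1,3,5,7,9,11,13,15): 0⊕0⊕0⊕0⊕1⊕1⊕1⊕1 = 0
s2 (pos 2,3,6,7,10,11,14,15): 0⊕0⊕1⊕0⊕0⊕1⊕0⊕1 = 1
s4 (pos 4,5,6,7,12,13,14,15): 1⊕0⊕1⊕0⊕0⊕1⊕0⊕1 = 0
s8 (pos 8,9,10,11,12,13,14,15): 1⊕1⊕0⊕1⊕0⊕1⊕0⊕1 = 1
Syndrome s8…s1 = 1010 → error at position 10.
Flip position 10: 000101011010101 → 000101011110101

000101011110101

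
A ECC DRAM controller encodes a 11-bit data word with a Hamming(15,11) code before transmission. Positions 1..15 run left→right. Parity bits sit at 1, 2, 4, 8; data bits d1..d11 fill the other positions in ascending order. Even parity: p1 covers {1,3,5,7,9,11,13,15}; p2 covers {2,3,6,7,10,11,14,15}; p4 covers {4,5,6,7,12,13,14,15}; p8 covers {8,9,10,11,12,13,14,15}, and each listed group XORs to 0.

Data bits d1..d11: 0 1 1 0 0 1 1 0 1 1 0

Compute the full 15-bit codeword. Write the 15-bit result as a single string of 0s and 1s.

100011000110110

Place data at non-parity positions: p1 p2 0 p4 1 1 0 p8 0 1 1 0 1 1 0
p1 (pos 1,3,5,7,9,11,13,15): XOR of data positions = 0⊕1⊕0⊕0⊕1⊕1⊕0 = 1
p2 (pos 2,3,6,7,10,11,14,15): XOR of data positions = 0⊕1⊕0⊕1⊕1⊕1⊕0 = 0
p4 (pos 4,5,6,7,12,13,14,15): XOR of data positions = 1⊕1⊕0⊕0⊕1⊕1⊕0 = 0
p8 (pos 8,9,10,11,12,13,14,15): XOR of data positions = 0⊕1⊕1⊕0⊕1⊕1⊕0 = 0
Codeword: 100011000110110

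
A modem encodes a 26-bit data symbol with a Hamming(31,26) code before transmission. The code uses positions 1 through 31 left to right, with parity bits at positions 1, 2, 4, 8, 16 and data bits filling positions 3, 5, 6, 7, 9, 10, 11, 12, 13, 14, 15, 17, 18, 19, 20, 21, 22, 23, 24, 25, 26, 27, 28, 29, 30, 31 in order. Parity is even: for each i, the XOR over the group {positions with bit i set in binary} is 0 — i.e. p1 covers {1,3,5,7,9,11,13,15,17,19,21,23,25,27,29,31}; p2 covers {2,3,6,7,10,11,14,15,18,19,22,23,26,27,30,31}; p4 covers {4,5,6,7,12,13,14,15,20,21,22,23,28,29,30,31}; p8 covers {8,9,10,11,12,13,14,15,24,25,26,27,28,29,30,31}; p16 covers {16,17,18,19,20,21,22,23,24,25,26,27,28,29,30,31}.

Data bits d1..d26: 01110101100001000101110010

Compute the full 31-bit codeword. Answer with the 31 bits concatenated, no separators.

1001111101011000001000101110010

Place data at non-parity positions: p1 p2 0 p4 1 1 1 p8 0 1 0 1 1 0 0 p16 0 0 1 0 0 0 1 0 1 1 1 0 0 1 0
p1 (pos 1,3,5,7,9,11,13,15,17,19,21,23,25,27,29,31): XOR of data positions = 0⊕1⊕1⊕0⊕0⊕1⊕0⊕0⊕1⊕0⊕1⊕1⊕1⊕0⊕0 = 1
p2 (pos 2,3,6,7,10,11,14,15,18,19,22,23,26,27,30,31): XOR of data positions = 0⊕1⊕1⊕1⊕0⊕0⊕0⊕0⊕1⊕0⊕1⊕1⊕1⊕1⊕0 = 0
p4 (pos 4,5,6,7,12,13,14,15,20,21,22,23,28,29,30,31): XOR of data positions = 1⊕1⊕1⊕1⊕1⊕0⊕0⊕0⊕0⊕0⊕1⊕0⊕0⊕1⊕0 = 1
p8 (pos 8,9,10,11,12,13,14,15,24,25,26,27,28,29,30,31): XOR of data positions = 0⊕1⊕0⊕1⊕1⊕0⊕0⊕0⊕1⊕1⊕1⊕0⊕0⊕1⊕0 = 1
p16 (pos 16,17,18,19,20,21,22,23,24,25,26,27,28,29,30,31): XOR of data positions = 0⊕0⊕1⊕0⊕0⊕0⊕1⊕0⊕1⊕1⊕1⊕0⊕0⊕1⊕0 = 0
Codeword: 1001111101011000001000101110010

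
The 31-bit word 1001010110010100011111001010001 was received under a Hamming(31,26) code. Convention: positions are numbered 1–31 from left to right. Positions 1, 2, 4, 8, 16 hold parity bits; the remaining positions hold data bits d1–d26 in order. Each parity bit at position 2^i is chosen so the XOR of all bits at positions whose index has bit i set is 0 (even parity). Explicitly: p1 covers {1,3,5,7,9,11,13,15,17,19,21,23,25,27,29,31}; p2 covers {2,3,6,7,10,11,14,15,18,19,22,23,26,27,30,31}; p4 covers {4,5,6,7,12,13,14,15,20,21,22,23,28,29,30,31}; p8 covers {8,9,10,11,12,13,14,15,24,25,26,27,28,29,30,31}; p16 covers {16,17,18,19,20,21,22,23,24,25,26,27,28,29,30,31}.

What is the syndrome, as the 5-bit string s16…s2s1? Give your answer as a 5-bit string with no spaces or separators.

s1 (pos 1,3,5,7,9,11,13,15,17,19,21,23,25,27,29,31): 1⊕0⊕0⊕0⊕1⊕0⊕0⊕0⊕0⊕1⊕1⊕0⊕1⊕1⊕0⊕1 = 1
s2 (pos 2,3,6,7,10,11,14,15,18,19,22,23,26,27,30,31): 0⊕0⊕1⊕0⊕0⊕0⊕1⊕0⊕1⊕1⊕1⊕0⊕0⊕1⊕0⊕1 = 1
s4 (pos 4,5,6,7,12,13,14,15,20,21,22,23,28,29,30,31): 1⊕0⊕1⊕0⊕1⊕0⊕1⊕0⊕1⊕1⊕1⊕0⊕0⊕0⊕0⊕1 = 0
s8 (pos 8,9,10,11,12,13,14,15,24,25,26,27,28,29,30,31): 1⊕1⊕0⊕0⊕1⊕0⊕1⊕0⊕0⊕1⊕0⊕1⊕0⊕0⊕0⊕1 = 1
s16 (pos 16,17,18,19,20,21,22,23,24,25,26,27,28,29,30,31): 0⊕0⊕1⊕1⊕1⊕1⊕1⊕0⊕0⊕1⊕0⊕1⊕0⊕0⊕0⊕1 = 0
Syndrome s16…s1 = 01011 → error at position 11.

01011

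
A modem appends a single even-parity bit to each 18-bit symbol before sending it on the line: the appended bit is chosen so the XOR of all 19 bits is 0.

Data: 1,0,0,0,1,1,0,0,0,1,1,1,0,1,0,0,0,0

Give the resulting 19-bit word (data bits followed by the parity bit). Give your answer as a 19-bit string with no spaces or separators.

1000110001110100001

XOR of the 18 data bits: 1⊕0⊕0⊕0⊕1⊕1⊕0⊕0⊕0⊕1⊕1⊕1⊕0⊕1⊕0⊕0⊕0⊕0 = 1
Parity bit = 1 (so all 19 bits XOR to 0).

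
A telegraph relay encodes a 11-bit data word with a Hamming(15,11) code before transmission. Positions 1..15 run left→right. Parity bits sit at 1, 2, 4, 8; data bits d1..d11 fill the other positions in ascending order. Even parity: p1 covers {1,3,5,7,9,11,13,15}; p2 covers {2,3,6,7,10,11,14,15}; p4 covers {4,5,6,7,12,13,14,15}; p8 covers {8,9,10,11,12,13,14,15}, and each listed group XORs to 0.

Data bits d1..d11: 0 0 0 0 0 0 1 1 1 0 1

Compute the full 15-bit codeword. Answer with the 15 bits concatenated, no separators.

100100000011101

Place data at non-parity positions: p1 p2 0 p4 0 0 0 p8 0 0 1 1 1 0 1
p1 (pos 1,3,5,7,9,11,13,15): XOR of data positions = 0⊕0⊕0⊕0⊕1⊕1⊕1 = 1
p2 (pos 2,3,6,7,10,11,14,15): XOR of data positions = 0⊕0⊕0⊕0⊕1⊕0⊕1 = 0
p4 (pos 4,5,6,7,12,13,14,15): XOR of data positions = 0⊕0⊕0⊕1⊕1⊕0⊕1 = 1
p8 (pos 8,9,10,11,12,13,14,15): XOR of data positions = 0⊕0⊕1⊕1⊕1⊕0⊕1 = 0
Codeword: 100100000011101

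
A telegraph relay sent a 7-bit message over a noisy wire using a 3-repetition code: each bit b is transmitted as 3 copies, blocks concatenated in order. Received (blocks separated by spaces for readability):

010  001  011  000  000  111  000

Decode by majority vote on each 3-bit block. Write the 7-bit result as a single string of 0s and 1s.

0010010

Block 1 (010): 1 one → 0
Block 2 (001): 1 one → 0
Block 3 (011): 2 ones → 1
Block 4 (000): 0 ones → 0
Block 5 (000): 0 ones → 0
Block 6 (111): 3 ones → 1
Block 7 (000): 0 ones → 0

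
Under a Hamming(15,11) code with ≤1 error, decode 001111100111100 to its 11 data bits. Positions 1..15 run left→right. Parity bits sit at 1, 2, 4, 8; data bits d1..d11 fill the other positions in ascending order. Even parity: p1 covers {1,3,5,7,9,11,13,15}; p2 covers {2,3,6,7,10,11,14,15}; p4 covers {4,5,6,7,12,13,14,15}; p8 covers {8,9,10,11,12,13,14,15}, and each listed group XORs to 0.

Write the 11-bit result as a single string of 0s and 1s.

s1 (pos 1,3,5,7,9,11,13,15): 0⊕1⊕1⊕1⊕0⊕1⊕1⊕0 = 1
s2 (pos 2,3,6,7,10,11,14,15): 0⊕1⊕1⊕1⊕1⊕1⊕0⊕0 = 1
s4 (pos 4,5,6,7,12,13,14,15): 1⊕1⊕1⊕1⊕1⊕1⊕0⊕0 = 0
s8 (pos 8,9,10,11,12,13,14,15): 0⊕0⊕1⊕1⊕1⊕1⊕0⊕0 = 0
Syndrome s8…s1 = 0011 → error at position 3.
Flip position 3: 001111100111100 → 000111100111100
Read data bits from positions 3,5,6,7,9,10,11,12,13,14,15: 01110111100

01110111100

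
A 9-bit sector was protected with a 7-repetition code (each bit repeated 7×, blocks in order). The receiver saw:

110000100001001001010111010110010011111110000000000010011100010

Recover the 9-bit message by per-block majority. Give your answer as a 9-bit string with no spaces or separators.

000101000

Block 1 (1100001): 3 ones → 0
Block 2 (0000100): 1 one → 0
Block 3 (1001010): 3 ones → 0
Block 4 (1110101): 5 ones → 1
Block 5 (1001001): 3 ones → 0
Block 6 (1111110): 6 ones → 1
Block 7 (0000000): 0 ones → 0
Block 8 (0001001): 2 ones → 0
Block 9 (1100010): 3 ones → 0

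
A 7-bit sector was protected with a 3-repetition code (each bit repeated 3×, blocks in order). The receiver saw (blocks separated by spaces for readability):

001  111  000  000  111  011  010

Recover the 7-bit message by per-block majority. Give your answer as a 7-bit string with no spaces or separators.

Block 1 (001): 1 one → 0
Block 2 (111): 3 ones → 1
Block 3 (000): 0 ones → 0
Block 4 (000): 0 ones → 0
Block 5 (111): 3 ones → 1
Block 6 (011): 2 ones → 1
Block 7 (010): 1 one → 0

0100110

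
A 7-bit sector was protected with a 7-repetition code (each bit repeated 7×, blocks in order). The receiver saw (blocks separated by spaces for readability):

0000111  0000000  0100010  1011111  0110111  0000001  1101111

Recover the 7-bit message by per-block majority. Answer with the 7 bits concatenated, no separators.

Block 1 (0000111): 3 ones → 0
Block 2 (0000000): 0 ones → 0
Block 3 (0100010): 2 ones → 0
Block 4 (1011111): 6 ones → 1
Block 5 (0110111): 5 ones → 1
Block 6 (0000001): 1 one → 0
Block 7 (1101111): 6 ones → 1

0001101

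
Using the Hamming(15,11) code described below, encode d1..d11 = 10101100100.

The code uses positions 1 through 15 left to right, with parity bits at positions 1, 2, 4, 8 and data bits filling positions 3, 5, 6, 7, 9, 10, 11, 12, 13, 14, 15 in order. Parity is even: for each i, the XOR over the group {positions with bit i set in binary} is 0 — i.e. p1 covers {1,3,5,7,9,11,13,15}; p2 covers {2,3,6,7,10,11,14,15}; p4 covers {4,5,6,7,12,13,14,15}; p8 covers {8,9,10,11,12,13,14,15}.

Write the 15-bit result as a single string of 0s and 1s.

111001011100100

Place data at non-parity positions: p1 p2 1 p4 0 1 0 p8 1 1 0 0 1 0 0
p1 (pos 1,3,5,7,9,11,13,15): XOR of data positions = 1⊕0⊕0⊕1⊕0⊕1⊕0 = 1
p2 (pos 2,3,6,7,10,11,14,15): XOR of data positions = 1⊕1⊕0⊕1⊕0⊕0⊕0 = 1
p4 (pos 4,5,6,7,12,13,14,15): XOR of data positions = 0⊕1⊕0⊕0⊕1⊕0⊕0 = 0
p8 (pos 8,9,10,11,12,13,14,15): XOR of data positions = 1⊕1⊕0⊕0⊕1⊕0⊕0 = 1
Codeword: 111001011100100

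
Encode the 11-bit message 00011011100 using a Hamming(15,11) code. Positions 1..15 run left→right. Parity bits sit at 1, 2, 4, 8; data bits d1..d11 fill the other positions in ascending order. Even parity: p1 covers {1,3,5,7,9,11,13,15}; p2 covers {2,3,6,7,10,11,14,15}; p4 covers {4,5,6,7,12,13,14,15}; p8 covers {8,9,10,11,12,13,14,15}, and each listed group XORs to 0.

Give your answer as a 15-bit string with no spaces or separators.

000100101011100

Place data at non-parity positions: p1 p2 0 p4 0 0 1 p8 1 0 1 1 1 0 0
p1 (pos 1,3,5,7,9,11,13,15): XOR of data positions = 0⊕0⊕1⊕1⊕1⊕1⊕0 = 0
p2 (pos 2,3,6,7,10,11,14,15): XOR of data positions = 0⊕0⊕1⊕0⊕1⊕0⊕0 = 0
p4 (pos 4,5,6,7,12,13,14,15): XOR of data positions = 0⊕0⊕1⊕1⊕1⊕0⊕0 = 1
p8 (pos 8,9,10,11,12,13,14,15): XOR of data positions = 1⊕0⊕1⊕1⊕1⊕0⊕0 = 0
Codeword: 000100101011100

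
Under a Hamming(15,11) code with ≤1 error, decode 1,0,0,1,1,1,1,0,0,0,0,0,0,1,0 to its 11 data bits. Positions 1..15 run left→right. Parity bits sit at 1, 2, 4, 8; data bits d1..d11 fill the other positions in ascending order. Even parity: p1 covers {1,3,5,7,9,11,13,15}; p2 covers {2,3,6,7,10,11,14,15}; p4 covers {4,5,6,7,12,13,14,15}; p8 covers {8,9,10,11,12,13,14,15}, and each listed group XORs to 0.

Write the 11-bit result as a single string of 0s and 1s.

s1 (pos 1,3,5,7,9,11,13,15): 1⊕0⊕1⊕1⊕0⊕0⊕0⊕0 = 1
s2 (pos 2,3,6,7,10,11,14,15): 0⊕0⊕1⊕1⊕0⊕0⊕1⊕0 = 1
s4 (pos 4,5,6,7,12,13,14,15): 1⊕1⊕1⊕1⊕0⊕0⊕1⊕0 = 1
s8 (pos 8,9,10,11,12,13,14,15): 0⊕0⊕0⊕0⊕0⊕0⊕1⊕0 = 1
Syndrome s8…s1 = 1111 → error at position 15.
Flip position 15: 100111100000010 → 100111100000011
Read data bits from positions 3,5,6,7,9,10,11,12,13,14,15: 01110000011

01110000011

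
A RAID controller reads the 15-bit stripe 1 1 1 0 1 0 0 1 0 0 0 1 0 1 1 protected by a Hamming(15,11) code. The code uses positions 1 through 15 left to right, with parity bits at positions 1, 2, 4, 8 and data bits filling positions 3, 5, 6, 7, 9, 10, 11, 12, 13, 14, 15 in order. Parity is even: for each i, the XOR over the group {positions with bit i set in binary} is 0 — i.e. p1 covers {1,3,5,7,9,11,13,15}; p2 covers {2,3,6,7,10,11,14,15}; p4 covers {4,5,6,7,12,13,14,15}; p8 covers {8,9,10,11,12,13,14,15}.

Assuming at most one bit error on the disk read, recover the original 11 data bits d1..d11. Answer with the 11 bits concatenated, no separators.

11000001011

s1 (pos 1,3,5,7,9,11,13,15): 1⊕1⊕1⊕0⊕0⊕0⊕0⊕1 = 0
s2 (pos 2,3,6,7,10,11,14,15): 1⊕1⊕0⊕0⊕0⊕0⊕1⊕1 = 0
s4 (pos 4,5,6,7,12,13,14,15): 0⊕1⊕0⊕0⊕1⊕0⊕1⊕1 = 0
s8 (pos 8,9,10,11,12,13,14,15): 1⊕0⊕0⊕0⊕1⊕0⊕1⊕1 = 0
Syndrome s8…s1 = 0000 → no error.
Read data bits from positions 3,5,6,7,9,10,11,12,13,14,15: 11000001011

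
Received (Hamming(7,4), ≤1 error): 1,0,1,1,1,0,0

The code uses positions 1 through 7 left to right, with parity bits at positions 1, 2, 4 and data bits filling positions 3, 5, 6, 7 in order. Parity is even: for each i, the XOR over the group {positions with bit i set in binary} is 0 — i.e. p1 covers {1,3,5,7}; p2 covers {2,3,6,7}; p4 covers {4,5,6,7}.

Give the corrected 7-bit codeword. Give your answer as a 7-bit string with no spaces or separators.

s1 (pos 1,3,5,7): 1⊕1⊕1⊕0 = 1
s2 (pos 2,3,6,7): 0⊕1⊕0⊕0 = 1
s4 (pos 4,5,6,7): 1⊕1⊕0⊕0 = 0
Syndrome s4…s1 = 011 → error at position 3.
Flip position 3: 1011100 → 1001100

1001100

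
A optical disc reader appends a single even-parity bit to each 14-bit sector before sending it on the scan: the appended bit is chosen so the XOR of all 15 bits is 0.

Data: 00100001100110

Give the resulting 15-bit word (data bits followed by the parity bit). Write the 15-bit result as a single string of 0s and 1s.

XOR of the 14 data bits: 0⊕0⊕1⊕0⊕0⊕0⊕0⊕1⊕1⊕0⊕0⊕1⊕1⊕0 = 1
Parity bit = 1 (so all 15 bits XOR to 0).

001000011001101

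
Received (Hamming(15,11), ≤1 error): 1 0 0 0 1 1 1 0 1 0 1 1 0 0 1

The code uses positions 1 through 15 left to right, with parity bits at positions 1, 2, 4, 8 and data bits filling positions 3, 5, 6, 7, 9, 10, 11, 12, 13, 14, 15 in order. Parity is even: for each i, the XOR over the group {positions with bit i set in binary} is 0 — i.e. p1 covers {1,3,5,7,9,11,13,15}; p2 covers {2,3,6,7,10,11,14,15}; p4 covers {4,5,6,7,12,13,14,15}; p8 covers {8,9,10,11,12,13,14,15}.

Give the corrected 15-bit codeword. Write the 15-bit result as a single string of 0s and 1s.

s1 (pos 1,3,5,7,9,11,13,15): 1⊕0⊕1⊕1⊕1⊕1⊕0⊕1 = 0
s2 (pos 2,3,6,7,10,11,14,15): 0⊕0⊕1⊕1⊕0⊕1⊕0⊕1 = 0
s4 (pos 4,5,6,7,12,13,14,15): 0⊕1⊕1⊕1⊕1⊕0⊕0⊕1 = 1
s8 (pos 8,9,10,11,12,13,14,15): 0⊕1⊕0⊕1⊕1⊕0⊕0⊕1 = 0
Syndrome s8…s1 = 0100 → error at position 4.
Flip position 4: 100011101011001 → 100111101011001

100111101011001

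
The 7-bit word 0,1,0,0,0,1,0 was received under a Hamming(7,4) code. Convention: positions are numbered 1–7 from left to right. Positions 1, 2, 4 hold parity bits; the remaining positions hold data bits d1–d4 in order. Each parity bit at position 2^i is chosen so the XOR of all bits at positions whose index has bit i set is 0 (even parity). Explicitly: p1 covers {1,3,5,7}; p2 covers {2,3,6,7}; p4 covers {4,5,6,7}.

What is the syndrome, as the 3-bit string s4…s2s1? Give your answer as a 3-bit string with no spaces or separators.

100

s1 (pos 1,3,5,7): 0⊕0⊕0⊕0 = 0
s2 (pos 2,3,6,7): 1⊕0⊕1⊕0 = 0
s4 (pos 4,5,6,7): 0⊕0⊕1⊕0 = 1
Syndrome s4…s1 = 100 → error at position 4.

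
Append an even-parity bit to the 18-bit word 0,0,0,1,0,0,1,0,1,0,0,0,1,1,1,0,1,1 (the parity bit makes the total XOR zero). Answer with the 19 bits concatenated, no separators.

XOR of the 18 data bits: 0⊕0⊕0⊕1⊕0⊕0⊕1⊕0⊕1⊕0⊕0⊕0⊕1⊕1⊕1⊕0⊕1⊕1 = 0
Parity bit = 0 (so all 19 bits XOR to 0).

0001001010001110110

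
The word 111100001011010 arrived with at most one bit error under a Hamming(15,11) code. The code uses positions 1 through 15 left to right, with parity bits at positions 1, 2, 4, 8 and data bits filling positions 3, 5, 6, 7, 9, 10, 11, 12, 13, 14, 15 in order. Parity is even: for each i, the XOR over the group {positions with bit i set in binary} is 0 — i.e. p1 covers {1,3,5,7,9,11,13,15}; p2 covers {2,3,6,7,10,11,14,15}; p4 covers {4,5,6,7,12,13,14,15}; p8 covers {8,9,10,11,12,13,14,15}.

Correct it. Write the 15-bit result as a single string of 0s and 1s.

111000001011010

s1 (pos 1,3,5,7,9,11,13,15): 1⊕1⊕0⊕0⊕1⊕1⊕0⊕0 = 0
s2 (pos 2,3,6,7,10,11,14,15): 1⊕1⊕0⊕0⊕0⊕1⊕1⊕0 = 0
s4 (pos 4,5,6,7,12,13,14,15): 1⊕0⊕0⊕0⊕1⊕0⊕1⊕0 = 1
s8 (pos 8,9,10,11,12,13,14,15): 0⊕1⊕0⊕1⊕1⊕0⊕1⊕0 = 0
Syndrome s8…s1 = 0100 → error at position 4.
Flip position 4: 111100001011010 → 111000001011010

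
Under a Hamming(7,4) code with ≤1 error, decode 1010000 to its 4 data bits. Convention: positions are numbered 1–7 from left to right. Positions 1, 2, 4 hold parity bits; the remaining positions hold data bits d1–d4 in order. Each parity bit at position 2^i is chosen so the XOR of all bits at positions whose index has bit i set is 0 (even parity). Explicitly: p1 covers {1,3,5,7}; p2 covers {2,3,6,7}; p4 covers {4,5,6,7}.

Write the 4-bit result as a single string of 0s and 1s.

1000

s1 (pos 1,3,5,7): 1⊕1⊕0⊕0 = 0
s2 (pos 2,3,6,7): 0⊕1⊕0⊕0 = 1
s4 (pos 4,5,6,7): 0⊕0⊕0⊕0 = 0
Syndrome s4…s1 = 010 → error at position 2.
Flip position 2: 1010000 → 1110000
Read data bits from positions 3,5,6,7: 1000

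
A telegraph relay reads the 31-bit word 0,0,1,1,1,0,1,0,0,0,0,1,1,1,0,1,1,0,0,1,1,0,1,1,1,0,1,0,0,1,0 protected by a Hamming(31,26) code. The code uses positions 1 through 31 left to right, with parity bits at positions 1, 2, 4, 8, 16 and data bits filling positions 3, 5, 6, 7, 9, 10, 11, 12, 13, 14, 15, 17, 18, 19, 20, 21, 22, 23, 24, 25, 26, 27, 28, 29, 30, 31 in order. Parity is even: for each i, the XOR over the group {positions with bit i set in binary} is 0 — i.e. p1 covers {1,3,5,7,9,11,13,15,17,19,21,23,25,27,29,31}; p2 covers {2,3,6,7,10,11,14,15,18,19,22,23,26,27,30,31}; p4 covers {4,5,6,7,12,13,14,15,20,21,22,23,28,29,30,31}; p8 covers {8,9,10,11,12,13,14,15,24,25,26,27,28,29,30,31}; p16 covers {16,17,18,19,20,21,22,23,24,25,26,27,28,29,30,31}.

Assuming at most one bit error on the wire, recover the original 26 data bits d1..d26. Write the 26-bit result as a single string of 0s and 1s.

11010001110100110110010010

s1 (pos 1,3,5,7,9,11,13,15,17,19,21,23,25,27,29,31): 0⊕1⊕1⊕1⊕0⊕0⊕1⊕0⊕1⊕0⊕1⊕1⊕1⊕1⊕0⊕0 = 1
s2 (pos 2,3,6,7,10,11,14,15,18,19,22,23,26,27,30,31): 0⊕1⊕0⊕1⊕0⊕0⊕1⊕0⊕0⊕0⊕0⊕1⊕0⊕1⊕1⊕0 = 0
s4 (pos 4,5,6,7,12,13,14,15,20,21,22,23,28,29,30,31): 1⊕1⊕0⊕1⊕1⊕1⊕1⊕0⊕1⊕1⊕0⊕1⊕0⊕0⊕1⊕0 = 0
s8 (pos 8,9,10,11,12,13,14,15,24,25,26,27,28,29,30,31): 0⊕0⊕0⊕0⊕1⊕1⊕1⊕0⊕1⊕1⊕0⊕1⊕0⊕0⊕1⊕0 = 1
s16 (pos 16,17,18,19,20,21,22,23,24,25,26,27,28,29,30,31): 1⊕1⊕0⊕0⊕1⊕1⊕0⊕1⊕1⊕1⊕0⊕1⊕0⊕0⊕1⊕0 = 1
Syndrome s16…s1 = 11001 → error at position 25.
Flip position 25: 0011101000011101100110111010010 → 0011101000011101100110110010010
Read data bits from positions 3,5,6,7,9,10,11,12,13,14,15,17,18,19,20,21,22,23,24,25,26,27,28,29,30,31: 11010001110100110110010010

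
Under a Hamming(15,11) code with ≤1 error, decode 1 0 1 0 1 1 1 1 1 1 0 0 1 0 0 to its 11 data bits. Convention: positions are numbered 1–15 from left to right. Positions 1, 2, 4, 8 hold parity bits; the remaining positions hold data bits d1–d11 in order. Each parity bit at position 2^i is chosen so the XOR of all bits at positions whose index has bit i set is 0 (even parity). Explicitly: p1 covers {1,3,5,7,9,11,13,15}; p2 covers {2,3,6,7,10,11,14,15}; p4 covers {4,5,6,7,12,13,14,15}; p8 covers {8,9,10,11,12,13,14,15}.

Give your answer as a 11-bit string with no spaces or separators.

s1 (pos 1,3,5,7,9,11,13,15): 1⊕1⊕1⊕1⊕1⊕0⊕1⊕0 = 0
s2 (pos 2,3,6,7,10,11,14,15): 0⊕1⊕1⊕1⊕1⊕0⊕0⊕0 = 0
s4 (pos 4,5,6,7,12,13,14,15): 0⊕1⊕1⊕1⊕0⊕1⊕0⊕0 = 0
s8 (pos 8,9,10,11,12,13,14,15): 1⊕1⊕1⊕0⊕0⊕1⊕0⊕0 = 0
Syndrome s8…s1 = 0000 → no error.
Read data bits from positions 3,5,6,7,9,10,11,12,13,14,15: 11111100100

11111100100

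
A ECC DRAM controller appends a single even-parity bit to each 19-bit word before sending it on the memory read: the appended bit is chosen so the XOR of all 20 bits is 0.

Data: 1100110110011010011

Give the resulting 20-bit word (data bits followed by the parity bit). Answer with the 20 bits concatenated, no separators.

11001101100110100111

XOR of the 19 data bits: 1⊕1⊕0⊕0⊕1⊕1⊕0⊕1⊕1⊕0⊕0⊕1⊕1⊕0⊕1⊕0⊕0⊕1⊕1 = 1
Parity bit = 1 (so all 20 bits XOR to 0).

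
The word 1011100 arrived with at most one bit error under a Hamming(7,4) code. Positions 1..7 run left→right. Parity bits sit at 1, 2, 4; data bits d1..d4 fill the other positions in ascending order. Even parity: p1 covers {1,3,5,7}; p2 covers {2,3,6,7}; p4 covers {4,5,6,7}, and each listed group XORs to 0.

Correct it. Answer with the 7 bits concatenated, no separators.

s1 (pos 1,3,5,7): 1⊕1⊕1⊕0 = 1
s2 (pos 2,3,6,7): 0⊕1⊕0⊕0 = 1
s4 (pos 4,5,6,7): 1⊕1⊕0⊕0 = 0
Syndrome s4…s1 = 011 → error at position 3.
Flip position 3: 1011100 → 1001100

1001100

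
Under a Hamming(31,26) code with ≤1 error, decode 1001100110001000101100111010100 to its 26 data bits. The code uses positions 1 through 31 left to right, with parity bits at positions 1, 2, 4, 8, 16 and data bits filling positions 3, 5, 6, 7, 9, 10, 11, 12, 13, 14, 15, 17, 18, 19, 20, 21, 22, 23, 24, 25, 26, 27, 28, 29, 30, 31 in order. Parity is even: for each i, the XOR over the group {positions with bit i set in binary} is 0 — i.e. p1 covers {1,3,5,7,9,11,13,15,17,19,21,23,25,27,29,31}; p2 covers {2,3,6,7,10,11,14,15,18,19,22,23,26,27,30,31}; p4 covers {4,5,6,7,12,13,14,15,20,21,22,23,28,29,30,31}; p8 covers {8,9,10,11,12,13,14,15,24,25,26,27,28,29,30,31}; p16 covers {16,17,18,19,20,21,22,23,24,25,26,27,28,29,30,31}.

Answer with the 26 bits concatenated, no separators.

01001100100101100111010100

s1 (pos 1,3,5,7,9,11,13,15,17,19,21,23,25,27,29,31): 1⊕0⊕1⊕0⊕1⊕0⊕1⊕0⊕1⊕1⊕0⊕1⊕1⊕1⊕1⊕0 = 0
s2 (pos 2,3,6,7,10,11,14,15,18,19,22,23,26,27,30,31): 0⊕0⊕0⊕0⊕0⊕0⊕0⊕0⊕0⊕1⊕0⊕1⊕0⊕1⊕0⊕0 = 1
s4 (pos 4,5,6,7,12,13,14,15,20,21,22,23,28,29,30,31): 1⊕1⊕0⊕0⊕0⊕1⊕0⊕0⊕1⊕0⊕0⊕1⊕0⊕1⊕0⊕0 = 0
s8 (pos 8,9,10,11,12,13,14,15,24,25,26,27,28,29,30,31): 1⊕1⊕0⊕0⊕0⊕1⊕0⊕0⊕1⊕1⊕0⊕1⊕0⊕1⊕0⊕0 = 1
s16 (pos 16,17,18,19,20,21,22,23,24,25,26,27,28,29,30,31): 0⊕1⊕0⊕1⊕1⊕0⊕0⊕1⊕1⊕1⊕0⊕1⊕0⊕1⊕0⊕0 = 0
Syndrome s16…s1 = 01010 → error at position 10.
Flip position 10: 1001100110001000101100111010100 → 1001100111001000101100111010100
Read data bits from positions 3,5,6,7,9,10,11,12,13,14,15,17,18,19,20,21,22,23,24,25,26,27,28,29,30,31: 01001100100101100111010100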